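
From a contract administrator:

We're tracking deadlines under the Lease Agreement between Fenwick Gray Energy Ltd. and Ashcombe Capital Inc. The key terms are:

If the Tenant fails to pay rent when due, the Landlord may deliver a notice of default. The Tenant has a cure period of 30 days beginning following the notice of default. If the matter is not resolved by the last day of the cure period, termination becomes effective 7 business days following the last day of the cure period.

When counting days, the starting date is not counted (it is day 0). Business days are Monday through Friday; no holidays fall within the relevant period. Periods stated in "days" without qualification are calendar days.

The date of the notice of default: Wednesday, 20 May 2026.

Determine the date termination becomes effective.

30 June 2026

Adding 30 calendar days to 20 May 2026 gives 19 June 2026, which is the last day of the cure period.
From Friday, 19 June 2026, 7 business days (Jun 22, Jun 23, Jun 24, Jun 25, Jun 26, Jun 29, Jun 30, skipping weekends) brings us to Tuesday, 30 June 2026, which is the date termination becomes effective.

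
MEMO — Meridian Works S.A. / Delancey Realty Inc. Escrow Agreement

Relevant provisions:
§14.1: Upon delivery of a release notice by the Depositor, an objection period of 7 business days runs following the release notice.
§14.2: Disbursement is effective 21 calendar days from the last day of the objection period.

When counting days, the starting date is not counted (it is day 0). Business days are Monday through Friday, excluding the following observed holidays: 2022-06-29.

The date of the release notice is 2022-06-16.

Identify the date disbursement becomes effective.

2022-07-18

The last day of the objection period: counting 7 business days from Thursday, 2022-06-16 (Jun 17, Jun 20, Jun 21, Jun 22, Jun 23, Jun 24, Jun 27, skipping weekends) reaches Monday, 2022-06-27.
The date disbursement becomes effective: 2022-06-27 + 21 days = 2022-07-18.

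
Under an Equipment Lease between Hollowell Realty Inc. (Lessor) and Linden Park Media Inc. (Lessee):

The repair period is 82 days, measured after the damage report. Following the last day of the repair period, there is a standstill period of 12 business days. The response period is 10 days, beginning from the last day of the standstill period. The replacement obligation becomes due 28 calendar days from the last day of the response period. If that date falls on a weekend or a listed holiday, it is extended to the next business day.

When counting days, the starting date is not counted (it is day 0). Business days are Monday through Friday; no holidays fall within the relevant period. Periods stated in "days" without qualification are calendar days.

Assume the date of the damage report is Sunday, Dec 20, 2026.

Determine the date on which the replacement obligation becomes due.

May 7, 2027

The last day of the repair period: Dec 20, 2026 + 82 days = Mar 12, 2027.
The last day of the standstill period: counting 12 business days from Friday, Mar 12, 2027 (Mar 15, Mar 16, Mar 17, Mar 18, …, Mar 26, Mar 29, Mar 30, skipping weekends) reaches Tuesday, Mar 30, 2027.
Adding 10 calendar days to Mar 30, 2027 gives Apr 9, 2027, which is the last day of the response period.
Adding 28 calendar days to Apr 9, 2027 gives May 7, 2027, which is the date on which the replacement obligation becomes due. May 7, 2027 is a Friday, so no roll-forward applies.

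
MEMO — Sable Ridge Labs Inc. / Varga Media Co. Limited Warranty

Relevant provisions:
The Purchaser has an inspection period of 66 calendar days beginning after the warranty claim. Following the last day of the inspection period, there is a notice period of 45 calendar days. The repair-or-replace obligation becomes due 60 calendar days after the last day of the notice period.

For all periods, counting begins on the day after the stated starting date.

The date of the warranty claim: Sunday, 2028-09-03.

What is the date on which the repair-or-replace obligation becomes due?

The last day of the inspection period: 66 calendar days after 2028-09-03 is 2028-11-08.
The last day of the notice period: 45 calendar days after 2028-11-08 is 2028-12-23.
The date on which the repair-or-replace obligation becomes due: 60 calendar days after 2028-12-23 is 2029-02-21.

2029-02-21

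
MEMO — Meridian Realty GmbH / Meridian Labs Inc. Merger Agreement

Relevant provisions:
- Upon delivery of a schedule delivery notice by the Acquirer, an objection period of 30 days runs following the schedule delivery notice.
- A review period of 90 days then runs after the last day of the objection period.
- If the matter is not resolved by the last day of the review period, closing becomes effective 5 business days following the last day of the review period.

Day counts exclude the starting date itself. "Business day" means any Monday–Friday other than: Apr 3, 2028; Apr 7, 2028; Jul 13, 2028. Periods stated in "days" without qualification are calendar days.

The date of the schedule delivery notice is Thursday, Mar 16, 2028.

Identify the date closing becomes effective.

Jul 21, 2028

The last day of the objection period: Mar 16, 2028 + 30 days = Apr 15, 2028.
The last day of the review period: 90 calendar days after Apr 15, 2028 is Jul 14, 2028.
The date closing becomes effective: counting 5 business days from Friday, Jul 14, 2028 (Jul 17, Jul 18, Jul 19, Jul 20, Jul 21, skipping weekends) reaches Friday, Jul 21, 2028.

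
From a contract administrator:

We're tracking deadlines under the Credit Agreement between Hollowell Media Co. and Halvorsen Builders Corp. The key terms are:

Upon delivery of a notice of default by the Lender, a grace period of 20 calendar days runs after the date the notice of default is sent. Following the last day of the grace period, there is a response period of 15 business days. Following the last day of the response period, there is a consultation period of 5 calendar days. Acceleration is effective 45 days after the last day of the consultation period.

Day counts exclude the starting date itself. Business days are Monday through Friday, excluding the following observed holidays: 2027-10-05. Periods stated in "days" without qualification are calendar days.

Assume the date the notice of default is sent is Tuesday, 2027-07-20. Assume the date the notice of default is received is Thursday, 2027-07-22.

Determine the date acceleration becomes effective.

2027-10-19

Adding 20 calendar days to 2027-07-20 gives 2027-08-09, which is the last day of the grace period.
From Monday, 2027-08-09, 15 business days (Aug 10, Aug 11, Aug 12, Aug 13, …, Aug 26, Aug 27, Aug 30, skipping weekends) brings us to Monday, 2027-08-30, which is the last day of the response period.
The last day of the consultation period: 5 calendar days after 2027-08-30 is 2027-09-04.
The date acceleration becomes effective: 2027-09-04 + 45 days = 2027-10-19.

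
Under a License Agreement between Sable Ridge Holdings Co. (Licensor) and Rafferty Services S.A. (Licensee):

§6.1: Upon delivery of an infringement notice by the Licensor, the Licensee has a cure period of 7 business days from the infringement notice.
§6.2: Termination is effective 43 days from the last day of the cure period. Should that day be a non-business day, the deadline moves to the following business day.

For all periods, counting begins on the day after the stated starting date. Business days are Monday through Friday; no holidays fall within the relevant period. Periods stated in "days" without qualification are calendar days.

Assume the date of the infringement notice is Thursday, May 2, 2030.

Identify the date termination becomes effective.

From Thursday, May 2, 2030, 7 business days (May 3, May 6, May 7, May 8, May 9, May 10, May 13, skipping weekends) brings us to Monday, May 13, 2030, which is the last day of the cure period.
Adding 43 calendar days to May 13, 2030 gives Jun 25, 2030, which is the date termination becomes effective. Jun 25, 2030 is a Tuesday, so no roll-forward applies.

Jun 25, 2030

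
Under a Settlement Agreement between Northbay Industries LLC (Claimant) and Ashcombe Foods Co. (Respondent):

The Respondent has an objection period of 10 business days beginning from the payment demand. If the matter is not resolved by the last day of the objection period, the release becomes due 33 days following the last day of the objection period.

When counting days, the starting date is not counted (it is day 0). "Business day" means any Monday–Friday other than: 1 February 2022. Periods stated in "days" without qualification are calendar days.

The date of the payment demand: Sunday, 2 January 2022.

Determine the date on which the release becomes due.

The last day of the objection period: 10 business days after Sunday, 2 January 2022, skipping weekends — Jan 3, Jan 4, Jan 5, Jan 6, Jan 7, Jan 10, Jan 11, Jan 12, Jan 13, Jan 14 — lands on Friday, 14 January 2022.
Adding 33 calendar days to 14 January 2022 gives 16 February 2022, which is the date on which the release becomes due.

16 February 2022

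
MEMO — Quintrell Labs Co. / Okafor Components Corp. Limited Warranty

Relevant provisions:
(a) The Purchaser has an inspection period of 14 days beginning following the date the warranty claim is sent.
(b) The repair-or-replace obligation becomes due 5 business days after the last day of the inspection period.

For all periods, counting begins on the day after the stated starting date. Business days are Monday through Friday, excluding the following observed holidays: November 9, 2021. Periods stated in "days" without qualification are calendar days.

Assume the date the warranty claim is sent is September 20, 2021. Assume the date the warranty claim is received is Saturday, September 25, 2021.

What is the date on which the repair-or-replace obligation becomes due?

The last day of the inspection period: September 20, 2021 + 14 days = October 4, 2021.
From Monday, October 4, 2021, 5 business days (Oct 5, Oct 6, Oct 7, Oct 8, Oct 11, skipping weekends) brings us to Monday, October 11, 2021, which is the date on which the repair-or-replace obligation becomes due.

October 11, 2021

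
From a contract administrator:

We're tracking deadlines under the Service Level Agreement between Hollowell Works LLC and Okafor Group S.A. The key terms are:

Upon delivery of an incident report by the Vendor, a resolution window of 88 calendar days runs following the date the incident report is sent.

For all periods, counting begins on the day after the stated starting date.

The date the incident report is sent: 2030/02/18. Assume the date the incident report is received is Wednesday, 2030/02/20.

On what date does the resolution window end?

Adding 88 calendar days to 2030/02/18 gives 2030/05/17, which is the last day of the resolution window.

2030/05/17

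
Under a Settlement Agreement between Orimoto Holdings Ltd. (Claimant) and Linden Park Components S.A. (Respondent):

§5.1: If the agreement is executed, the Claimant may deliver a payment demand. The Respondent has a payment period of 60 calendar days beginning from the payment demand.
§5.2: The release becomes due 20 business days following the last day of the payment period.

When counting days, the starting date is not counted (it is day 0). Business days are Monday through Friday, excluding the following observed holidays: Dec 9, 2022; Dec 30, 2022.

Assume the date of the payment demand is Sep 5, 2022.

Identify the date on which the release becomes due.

Dec 2, 2022

Adding 60 calendar days to Sep 5, 2022 gives Nov 4, 2022, which is the last day of the payment period.
From Friday, Nov 4, 2022, 20 business days (Nov 7, Nov 8, Nov 9, Nov 10, …, Nov 30, Dec 1, Dec 2, skipping weekends) brings us to Friday, Dec 2, 2022, which is the date on which the release becomes due.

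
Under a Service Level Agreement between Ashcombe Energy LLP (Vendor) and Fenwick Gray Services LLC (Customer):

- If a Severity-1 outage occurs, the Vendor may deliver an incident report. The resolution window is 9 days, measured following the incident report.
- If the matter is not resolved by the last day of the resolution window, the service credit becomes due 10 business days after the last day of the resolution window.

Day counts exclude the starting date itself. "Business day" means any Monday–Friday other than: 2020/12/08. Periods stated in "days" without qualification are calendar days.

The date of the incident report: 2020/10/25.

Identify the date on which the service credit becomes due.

2020/11/17

Adding 9 calendar days to 2020/10/25 gives 2020/11/03, which is the last day of the resolution window.
From Tuesday, 2020/11/03, 10 business days (Nov 4, Nov 5, Nov 6, Nov 9, Nov 10, Nov 11, Nov 12, Nov 13, Nov 16, Nov 17, skipping weekends) brings us to Tuesday, 2020/11/17, which is the date on which the service credit becomes due.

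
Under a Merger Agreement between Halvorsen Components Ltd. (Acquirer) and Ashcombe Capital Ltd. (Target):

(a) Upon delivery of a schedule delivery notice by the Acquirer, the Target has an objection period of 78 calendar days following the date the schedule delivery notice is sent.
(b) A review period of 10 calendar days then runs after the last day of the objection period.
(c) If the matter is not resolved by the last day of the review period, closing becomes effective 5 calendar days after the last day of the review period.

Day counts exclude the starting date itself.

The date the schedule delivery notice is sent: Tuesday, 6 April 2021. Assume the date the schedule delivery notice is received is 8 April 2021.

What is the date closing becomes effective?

The last day of the objection period: 78 calendar days after 6 April 2021 is 23 June 2021.
The last day of the review period: 23 June 2021 + 10 days = 3 July 2021.
The date closing becomes effective: 5 calendar days after 3 July 2021 is 8 July 2021.

8 July 2021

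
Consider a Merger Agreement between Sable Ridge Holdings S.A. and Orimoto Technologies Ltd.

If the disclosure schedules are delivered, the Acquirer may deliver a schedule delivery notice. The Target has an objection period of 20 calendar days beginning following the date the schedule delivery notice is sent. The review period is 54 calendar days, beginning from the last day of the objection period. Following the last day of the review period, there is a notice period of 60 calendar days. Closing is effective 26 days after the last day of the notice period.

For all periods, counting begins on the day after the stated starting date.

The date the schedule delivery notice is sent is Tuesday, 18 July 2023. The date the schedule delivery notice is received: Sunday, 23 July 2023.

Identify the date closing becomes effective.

25 December 2023

The last day of the objection period: 18 July 2023 + 20 days = 7 August 2023.
Adding 54 calendar days to 7 August 2023 gives 30 September 2023, which is the last day of the review period.
The last day of the notice period: 30 September 2023 + 60 days = 29 November 2023.
Adding 26 calendar days to 29 November 2023 gives 25 December 2023, which is the date closing becomes effective.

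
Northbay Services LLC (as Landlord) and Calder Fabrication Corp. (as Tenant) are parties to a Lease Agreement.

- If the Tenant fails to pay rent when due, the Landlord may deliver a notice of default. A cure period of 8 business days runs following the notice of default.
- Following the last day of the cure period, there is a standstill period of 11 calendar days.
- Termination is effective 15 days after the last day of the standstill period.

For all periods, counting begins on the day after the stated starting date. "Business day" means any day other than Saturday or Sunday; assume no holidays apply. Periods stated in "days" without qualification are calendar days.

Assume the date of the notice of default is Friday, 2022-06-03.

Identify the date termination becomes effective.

The last day of the cure period: counting 8 business days from Friday, 2022-06-03 (Jun 6, Jun 7, Jun 8, Jun 9, Jun 10, Jun 13, Jun 14, Jun 15, skipping weekends) reaches Wednesday, 2022-06-15.
The last day of the standstill period: 11 calendar days after 2022-06-15 is 2022-06-26.
Adding 15 calendar days to 2022-06-26 gives 2022-07-11, which is the date termination becomes effective.

2022-07-11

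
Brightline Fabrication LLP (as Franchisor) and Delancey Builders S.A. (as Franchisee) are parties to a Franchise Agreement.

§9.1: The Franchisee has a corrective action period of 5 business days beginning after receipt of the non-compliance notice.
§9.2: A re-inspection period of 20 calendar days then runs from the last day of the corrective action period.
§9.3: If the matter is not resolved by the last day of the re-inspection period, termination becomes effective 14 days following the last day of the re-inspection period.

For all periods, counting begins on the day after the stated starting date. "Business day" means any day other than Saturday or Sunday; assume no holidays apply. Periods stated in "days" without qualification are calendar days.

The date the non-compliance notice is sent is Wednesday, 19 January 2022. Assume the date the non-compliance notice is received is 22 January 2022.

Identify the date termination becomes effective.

3 March 2022

The last day of the corrective action period: counting 5 business days from Saturday, 22 January 2022 (Jan 24, Jan 25, Jan 26, Jan 27, Jan 28, skipping weekends) reaches Friday, 28 January 2022.
Adding 20 calendar days to 28 January 2022 gives 17 February 2022, which is the last day of the re-inspection period.
The date termination becomes effective: 17 February 2022 + 14 days = 3 March 2022.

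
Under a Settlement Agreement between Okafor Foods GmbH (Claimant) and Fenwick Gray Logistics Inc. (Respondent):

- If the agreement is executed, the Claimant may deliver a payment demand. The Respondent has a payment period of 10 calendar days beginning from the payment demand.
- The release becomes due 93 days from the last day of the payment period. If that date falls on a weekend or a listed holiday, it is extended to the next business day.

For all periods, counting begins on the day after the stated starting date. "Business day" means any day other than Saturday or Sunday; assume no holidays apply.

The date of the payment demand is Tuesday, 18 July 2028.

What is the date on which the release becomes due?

Adding 10 calendar days to 18 July 2028 gives 28 July 2028, which is the last day of the payment period.
The date on which the release becomes due: 93 calendar days after 28 July 2028 is 29 October 2028. That falls on a Sunday, so it rolls to the next business day, Monday, 30 October 2028.

30 October 2028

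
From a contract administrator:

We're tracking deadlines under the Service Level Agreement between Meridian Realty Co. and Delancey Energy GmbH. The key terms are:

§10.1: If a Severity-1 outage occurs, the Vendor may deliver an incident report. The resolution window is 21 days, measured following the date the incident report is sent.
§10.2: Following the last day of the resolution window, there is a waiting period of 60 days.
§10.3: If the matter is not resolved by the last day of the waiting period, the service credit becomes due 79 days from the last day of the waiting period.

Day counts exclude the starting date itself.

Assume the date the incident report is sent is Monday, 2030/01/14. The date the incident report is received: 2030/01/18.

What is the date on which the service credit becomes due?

2030/06/23

The last day of the resolution window: 2030/01/14 + 21 days = 2030/02/04.
The last day of the waiting period: 2030/02/04 + 60 days = 2030/04/05.
Adding 79 calendar days to 2030/04/05 gives 2030/06/23, which is the date on which the service credit becomes due.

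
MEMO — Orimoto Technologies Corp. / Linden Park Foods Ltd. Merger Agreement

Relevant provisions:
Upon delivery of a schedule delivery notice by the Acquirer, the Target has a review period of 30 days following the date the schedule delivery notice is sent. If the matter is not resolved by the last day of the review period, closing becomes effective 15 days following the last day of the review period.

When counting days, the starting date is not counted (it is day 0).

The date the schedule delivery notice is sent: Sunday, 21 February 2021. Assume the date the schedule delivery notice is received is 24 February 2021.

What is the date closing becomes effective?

Adding 30 calendar days to 21 February 2021 gives 23 March 2021, which is the last day of the review period.
The date closing becomes effective: 15 calendar days after 23 March 2021 is 7 April 2021.

7 April 2021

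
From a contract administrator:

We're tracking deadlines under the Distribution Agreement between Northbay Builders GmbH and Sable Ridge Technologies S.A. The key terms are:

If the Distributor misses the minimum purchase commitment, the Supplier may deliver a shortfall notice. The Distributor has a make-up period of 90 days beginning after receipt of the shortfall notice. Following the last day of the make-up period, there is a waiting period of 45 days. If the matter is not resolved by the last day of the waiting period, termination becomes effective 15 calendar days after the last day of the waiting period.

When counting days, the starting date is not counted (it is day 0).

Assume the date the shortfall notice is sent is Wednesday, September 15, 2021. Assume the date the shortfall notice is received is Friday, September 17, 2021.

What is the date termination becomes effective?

February 14, 2022

Adding 90 calendar days to September 17, 2021 gives December 16, 2021, which is the last day of the make-up period.
The last day of the waiting period: 45 calendar days after December 16, 2021 is January 30, 2022.
The date termination becomes effective: 15 calendar days after January 30, 2022 is February 14, 2022.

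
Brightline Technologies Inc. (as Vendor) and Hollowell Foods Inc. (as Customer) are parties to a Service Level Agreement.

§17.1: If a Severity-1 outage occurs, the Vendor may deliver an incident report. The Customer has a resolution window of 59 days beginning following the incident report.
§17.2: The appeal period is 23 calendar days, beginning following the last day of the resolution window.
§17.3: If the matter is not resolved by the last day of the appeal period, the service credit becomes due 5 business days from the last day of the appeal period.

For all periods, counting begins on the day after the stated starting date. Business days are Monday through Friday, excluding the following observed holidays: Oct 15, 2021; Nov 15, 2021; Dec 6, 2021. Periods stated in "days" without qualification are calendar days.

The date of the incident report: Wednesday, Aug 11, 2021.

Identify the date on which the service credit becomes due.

Nov 8, 2021

The last day of the resolution window: Aug 11, 2021 + 59 days = Oct 9, 2021.
The last day of the appeal period: Oct 9, 2021 + 23 days = Nov 1, 2021.
The date on which the service credit becomes due: 5 business days after Monday, Nov 1, 2021, skipping weekends — Nov 2, Nov 3, Nov 4, Nov 5, Nov 8 — lands on Monday, Nov 8, 2021.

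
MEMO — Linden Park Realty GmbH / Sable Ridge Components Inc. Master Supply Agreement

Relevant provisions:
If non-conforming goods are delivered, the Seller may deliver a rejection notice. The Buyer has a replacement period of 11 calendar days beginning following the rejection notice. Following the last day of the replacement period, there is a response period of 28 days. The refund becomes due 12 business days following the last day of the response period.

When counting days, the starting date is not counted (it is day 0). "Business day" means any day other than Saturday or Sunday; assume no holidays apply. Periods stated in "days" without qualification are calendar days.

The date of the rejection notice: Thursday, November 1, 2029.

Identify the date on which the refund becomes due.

December 26, 2029

Adding 11 calendar days to November 1, 2029 gives November 12, 2029, which is the last day of the replacement period.
The last day of the response period: November 12, 2029 + 28 days = December 10, 2029.
The date on which the refund becomes due: 12 business days after Monday, December 10, 2029, skipping weekends — Dec 11, Dec 12, Dec 13, Dec 14, …, Dec 24, Dec 25, Dec 26 — lands on Wednesday, December 26, 2029.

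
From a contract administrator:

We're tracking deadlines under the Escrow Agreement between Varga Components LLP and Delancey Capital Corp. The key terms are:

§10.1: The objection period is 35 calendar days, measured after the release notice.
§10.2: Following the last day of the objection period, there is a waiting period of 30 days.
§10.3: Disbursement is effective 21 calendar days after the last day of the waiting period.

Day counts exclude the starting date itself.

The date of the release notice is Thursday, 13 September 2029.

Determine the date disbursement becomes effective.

The last day of the objection period: 13 September 2029 + 35 days = 18 October 2029.
Adding 30 calendar days to 18 October 2029 gives 17 November 2029, which is the last day of the waiting period.
Adding 21 calendar days to 17 November 2029 gives 8 December 2029, which is the date disbursement becomes effective.

8 December 2029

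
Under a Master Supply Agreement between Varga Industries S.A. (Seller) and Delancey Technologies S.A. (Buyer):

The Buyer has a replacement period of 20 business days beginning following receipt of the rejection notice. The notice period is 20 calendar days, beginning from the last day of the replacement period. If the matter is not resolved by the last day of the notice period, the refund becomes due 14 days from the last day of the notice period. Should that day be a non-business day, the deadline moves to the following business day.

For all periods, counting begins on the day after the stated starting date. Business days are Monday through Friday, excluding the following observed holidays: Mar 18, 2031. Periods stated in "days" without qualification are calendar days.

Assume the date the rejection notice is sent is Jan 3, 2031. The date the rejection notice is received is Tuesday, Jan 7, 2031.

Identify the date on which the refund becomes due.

Mar 10, 2031

The last day of the replacement period: counting 20 business days from Tuesday, Jan 7, 2031 (Jan 8, Jan 9, Jan 10, Jan 13, …, Jan 31, Feb 3, Feb 4, skipping weekends) reaches Tuesday, Feb 4, 2031.
Adding 20 calendar days to Feb 4, 2031 gives Feb 24, 2031, which is the last day of the notice period.
Adding 14 calendar days to Feb 24, 2031 gives Mar 10, 2031, which is the date on which the refund becomes due. Mar 10, 2031 is a Monday and is not a listed holiday, so no roll-forward applies.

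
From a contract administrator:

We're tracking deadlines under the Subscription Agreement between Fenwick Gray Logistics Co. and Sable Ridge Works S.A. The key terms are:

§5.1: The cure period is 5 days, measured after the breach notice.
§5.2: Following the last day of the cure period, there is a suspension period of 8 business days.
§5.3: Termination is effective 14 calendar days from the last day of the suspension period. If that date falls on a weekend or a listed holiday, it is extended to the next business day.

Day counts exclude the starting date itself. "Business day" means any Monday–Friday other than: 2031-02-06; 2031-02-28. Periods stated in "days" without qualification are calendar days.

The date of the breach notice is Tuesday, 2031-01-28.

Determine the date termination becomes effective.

The last day of the cure period: 5 calendar days after 2031-01-28 is 2031-02-02.
The last day of the suspension period: 8 business days after Sunday, 2031-02-02, skipping weekends and the listed holiday on Feb 6 — Feb 3, Feb 4, Feb 5, Feb 7, Feb 10, Feb 11, Feb 12, Feb 13 — lands on Thursday, 2031-02-13.
The date termination becomes effective: 2031-02-13 + 14 days = 2031-02-27. 2031-02-27 is a Thursday and is not a listed holiday, so no roll-forward applies.

2031-02-27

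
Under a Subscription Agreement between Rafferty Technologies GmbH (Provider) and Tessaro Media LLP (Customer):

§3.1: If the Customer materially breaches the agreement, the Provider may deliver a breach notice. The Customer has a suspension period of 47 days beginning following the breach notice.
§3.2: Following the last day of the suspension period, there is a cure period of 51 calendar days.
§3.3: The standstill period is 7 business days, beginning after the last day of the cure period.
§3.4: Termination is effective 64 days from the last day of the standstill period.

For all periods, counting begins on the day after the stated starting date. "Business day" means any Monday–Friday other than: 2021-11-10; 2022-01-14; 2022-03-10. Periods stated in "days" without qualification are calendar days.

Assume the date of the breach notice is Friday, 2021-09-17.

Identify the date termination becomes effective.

2022-03-09

Adding 47 calendar days to 2021-09-17 gives 2021-11-03, which is the last day of the suspension period.
The last day of the cure period: 51 calendar days after 2021-11-03 is 2021-12-24.
From Friday, 2021-12-24, 7 business days (Dec 27, Dec 28, Dec 29, Dec 30, Dec 31, Jan 3, Jan 4, skipping weekends) brings us to Tuesday, 2022-01-04, which is the last day of the standstill period.
Adding 64 calendar days to 2022-01-04 gives 2022-03-09, which is the date termination becomes effective.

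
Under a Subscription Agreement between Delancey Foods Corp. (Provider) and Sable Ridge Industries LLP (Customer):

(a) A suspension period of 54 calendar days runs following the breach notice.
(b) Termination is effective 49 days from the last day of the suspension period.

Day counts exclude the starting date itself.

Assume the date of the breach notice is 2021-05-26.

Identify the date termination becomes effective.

The last day of the suspension period: 54 calendar days after 2021-05-26 is 2021-07-19.
The date termination becomes effective: 2021-07-19 + 49 days = 2021-09-06.

2021-09-06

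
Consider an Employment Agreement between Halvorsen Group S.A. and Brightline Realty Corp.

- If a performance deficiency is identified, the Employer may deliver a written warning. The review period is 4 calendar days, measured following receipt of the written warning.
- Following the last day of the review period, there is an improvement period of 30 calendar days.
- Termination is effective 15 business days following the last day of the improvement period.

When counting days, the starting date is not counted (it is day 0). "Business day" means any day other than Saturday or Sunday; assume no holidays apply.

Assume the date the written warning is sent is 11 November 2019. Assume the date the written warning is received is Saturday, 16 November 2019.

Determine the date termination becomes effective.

10 January 2020

The last day of the review period: 16 November 2019 + 4 days = 20 November 2019.
The last day of the improvement period: 20 November 2019 + 30 days = 20 December 2019.
From Friday, 20 December 2019, 15 business days (Dec 23, Dec 24, Dec 25, Dec 26, …, Jan 8, Jan 9, Jan 10, skipping weekends) brings us to Friday, 10 January 2020, which is the date termination becomes effective.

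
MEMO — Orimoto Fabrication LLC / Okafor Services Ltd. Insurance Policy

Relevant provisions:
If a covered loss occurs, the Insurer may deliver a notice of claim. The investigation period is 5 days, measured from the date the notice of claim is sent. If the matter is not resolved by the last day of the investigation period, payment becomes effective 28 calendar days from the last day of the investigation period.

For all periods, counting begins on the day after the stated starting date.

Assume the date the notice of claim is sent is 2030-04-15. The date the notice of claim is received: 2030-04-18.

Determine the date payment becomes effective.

The last day of the investigation period: 2030-04-15 + 5 days = 2030-04-20.
Adding 28 calendar days to 2030-04-20 gives 2030-05-18, which is the date payment becomes effective.

2030-05-18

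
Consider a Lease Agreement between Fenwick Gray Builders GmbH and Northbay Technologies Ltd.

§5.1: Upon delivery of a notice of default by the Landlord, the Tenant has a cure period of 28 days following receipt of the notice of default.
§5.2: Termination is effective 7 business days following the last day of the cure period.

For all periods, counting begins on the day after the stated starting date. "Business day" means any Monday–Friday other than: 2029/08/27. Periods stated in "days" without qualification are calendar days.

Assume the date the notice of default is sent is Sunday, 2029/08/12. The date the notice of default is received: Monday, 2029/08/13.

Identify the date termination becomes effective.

Adding 28 calendar days to 2029/08/13 gives 2029/09/10, which is the last day of the cure period.
The date termination becomes effective: 7 business days after Monday, 2029/09/10, skipping weekends — Sep 11, Sep 12, Sep 13, Sep 14, Sep 17, Sep 18, Sep 19 — lands on Wednesday, 2029/09/19.

2029/09/19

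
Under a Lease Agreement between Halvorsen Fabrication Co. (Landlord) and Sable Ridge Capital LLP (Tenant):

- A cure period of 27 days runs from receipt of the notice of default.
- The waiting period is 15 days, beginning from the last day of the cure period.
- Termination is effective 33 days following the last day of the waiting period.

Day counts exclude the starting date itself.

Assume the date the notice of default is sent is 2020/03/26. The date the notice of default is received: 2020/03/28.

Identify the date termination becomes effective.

Adding 27 calendar days to 2020/03/28 gives 2020/04/24, which is the last day of the cure period.
Adding 15 calendar days to 2020/04/24 gives 2020/05/09, which is the last day of the waiting period.
Adding 33 calendar days to 2020/05/09 gives 2020/06/11, which is the date termination becomes effective.

2020/06/11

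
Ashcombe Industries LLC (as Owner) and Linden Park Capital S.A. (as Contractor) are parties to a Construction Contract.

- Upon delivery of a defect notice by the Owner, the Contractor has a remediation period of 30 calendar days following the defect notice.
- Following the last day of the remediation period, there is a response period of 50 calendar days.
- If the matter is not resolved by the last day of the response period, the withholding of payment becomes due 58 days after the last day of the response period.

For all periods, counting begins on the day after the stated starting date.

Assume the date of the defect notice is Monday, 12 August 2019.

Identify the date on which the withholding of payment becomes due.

Adding 30 calendar days to 12 August 2019 gives 11 September 2019, which is the last day of the remediation period.
The last day of the response period: 11 September 2019 + 50 days = 31 October 2019.
Adding 58 calendar days to 31 October 2019 gives 28 December 2019, which is the date on which the withholding of payment becomes due.

28 December 2019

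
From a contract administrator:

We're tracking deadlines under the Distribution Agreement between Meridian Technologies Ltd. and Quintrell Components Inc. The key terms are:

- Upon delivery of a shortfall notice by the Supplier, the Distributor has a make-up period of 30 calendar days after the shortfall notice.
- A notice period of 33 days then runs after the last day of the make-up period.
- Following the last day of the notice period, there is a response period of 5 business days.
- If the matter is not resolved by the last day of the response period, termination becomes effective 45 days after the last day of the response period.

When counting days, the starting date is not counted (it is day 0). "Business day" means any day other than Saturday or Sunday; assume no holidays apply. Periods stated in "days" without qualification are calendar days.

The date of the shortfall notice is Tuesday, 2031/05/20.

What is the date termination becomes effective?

2031/09/12

Adding 30 calendar days to 2031/05/20 gives 2031/06/19, which is the last day of the make-up period.
The last day of the notice period: 2031/06/19 + 33 days = 2031/07/22.
From Tuesday, 2031/07/22, 5 business days (Jul 23, Jul 24, Jul 25, Jul 28, Jul 29, skipping weekends) brings us to Tuesday, 2031/07/29, which is the last day of the response period.
The date termination becomes effective: 2031/07/29 + 45 days = 2031/09/12.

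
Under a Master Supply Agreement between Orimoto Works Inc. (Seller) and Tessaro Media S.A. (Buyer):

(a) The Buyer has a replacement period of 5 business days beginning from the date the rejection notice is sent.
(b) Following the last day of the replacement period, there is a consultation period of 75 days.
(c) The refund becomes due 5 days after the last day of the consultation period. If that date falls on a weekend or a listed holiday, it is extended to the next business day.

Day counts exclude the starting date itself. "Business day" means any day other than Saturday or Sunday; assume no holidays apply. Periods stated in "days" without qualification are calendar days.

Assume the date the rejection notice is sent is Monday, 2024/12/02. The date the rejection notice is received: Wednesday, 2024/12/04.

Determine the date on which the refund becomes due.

2025/02/27

From Monday, 2024/12/02, 5 business days (Dec 3, Dec 4, Dec 5, Dec 6, Dec 9, skipping weekends) brings us to Monday, 2024/12/09, which is the last day of the replacement period.
The last day of the consultation period: 75 calendar days after 2024/12/09 is 2025/02/22.
The date on which the refund becomes due: 2025/02/22 + 5 days = 2025/02/27. 2025/02/27 is a Thursday, so no roll-forward applies.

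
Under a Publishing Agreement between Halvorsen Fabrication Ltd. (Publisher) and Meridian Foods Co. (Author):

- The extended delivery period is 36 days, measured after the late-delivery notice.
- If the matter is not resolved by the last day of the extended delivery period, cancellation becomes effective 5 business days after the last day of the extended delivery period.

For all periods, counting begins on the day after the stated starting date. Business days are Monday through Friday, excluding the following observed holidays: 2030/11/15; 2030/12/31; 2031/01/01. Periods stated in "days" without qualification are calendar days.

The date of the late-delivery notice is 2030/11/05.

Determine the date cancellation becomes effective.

2030/12/18

Adding 36 calendar days to 2030/11/05 gives 2030/12/11, which is the last day of the extended delivery period.
The date cancellation becomes effective: counting 5 business days from Wednesday, 2030/12/11 (Dec 12, Dec 13, Dec 16, Dec 17, Dec 18, skipping weekends) reaches Wednesday, 2030/12/18.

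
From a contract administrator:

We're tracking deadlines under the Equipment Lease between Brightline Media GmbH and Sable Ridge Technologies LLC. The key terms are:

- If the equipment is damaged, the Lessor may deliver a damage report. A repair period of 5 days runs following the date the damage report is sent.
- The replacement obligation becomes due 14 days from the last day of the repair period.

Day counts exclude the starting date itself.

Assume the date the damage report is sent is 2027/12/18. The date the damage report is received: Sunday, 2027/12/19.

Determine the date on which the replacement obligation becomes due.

2028/01/06

The last day of the repair period: 2027/12/18 + 5 days = 2027/12/23.
Adding 14 calendar days to 2027/12/23 gives 2028/01/06, which is the date on which the replacement obligation becomes due.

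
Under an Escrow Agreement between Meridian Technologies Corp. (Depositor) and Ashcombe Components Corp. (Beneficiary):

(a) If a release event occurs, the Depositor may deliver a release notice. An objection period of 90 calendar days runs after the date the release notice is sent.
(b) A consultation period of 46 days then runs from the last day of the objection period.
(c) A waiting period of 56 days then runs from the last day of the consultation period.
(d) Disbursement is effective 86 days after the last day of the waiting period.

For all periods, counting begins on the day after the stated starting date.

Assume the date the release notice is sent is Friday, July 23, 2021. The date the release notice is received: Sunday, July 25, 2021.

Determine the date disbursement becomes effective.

The last day of the objection period: July 23, 2021 + 90 days = October 21, 2021.
The last day of the consultation period: 46 calendar days after October 21, 2021 is December 6, 2021.
The last day of the waiting period: 56 calendar days after December 6, 2021 is January 31, 2022.
Adding 86 calendar days to January 31, 2022 gives April 27, 2022, which is the date disbursement becomes effective.

April 27, 2022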